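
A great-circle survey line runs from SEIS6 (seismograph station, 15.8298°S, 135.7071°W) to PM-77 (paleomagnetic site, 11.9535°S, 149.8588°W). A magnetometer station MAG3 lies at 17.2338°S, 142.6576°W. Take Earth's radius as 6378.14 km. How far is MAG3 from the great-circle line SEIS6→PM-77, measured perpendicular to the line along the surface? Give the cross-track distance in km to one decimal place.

δ₁₃ = central angle SEIS6→MAG3 = 0.118839 rad  (haversine)
θ₁₃ = bearing SEIS6→MAG3 = 257.126°,  θ₁₂ = bearing SEIS6→PM-77 = 283.970°
dₓₜ = R·arcsin(sin δ₁₃ · sin(θ₁₃ − θ₁₂)) = 6378.14·arcsin(0.11856·sin(-26.844°)) = -341.634 km
|dₓₜ| = 341.634 km

341.6 km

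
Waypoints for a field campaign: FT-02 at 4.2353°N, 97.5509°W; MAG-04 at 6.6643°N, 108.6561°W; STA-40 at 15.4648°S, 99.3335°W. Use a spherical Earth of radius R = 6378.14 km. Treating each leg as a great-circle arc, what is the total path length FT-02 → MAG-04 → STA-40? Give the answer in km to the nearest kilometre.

3929 km

FT-02→MAG-04: c = 0.197532 rad, d = 1259.88 km
MAG-04→STA-40: c = 0.418515 rad, d = 2669.35 km
Total = 1259.88 + 2669.35 = 3929.23 km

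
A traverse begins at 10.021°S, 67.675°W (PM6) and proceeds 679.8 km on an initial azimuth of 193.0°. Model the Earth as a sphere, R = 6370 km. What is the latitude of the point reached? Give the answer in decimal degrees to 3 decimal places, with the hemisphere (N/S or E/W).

δ = d/R = 679.8/6370 = 0.106719 rad
φ₂ = arcsin(sin φ₁ cos δ + cos φ₁ sin δ cos θ)
   = arcsin(-0.17401·0.99431 + 0.98474·0.10652·-0.97437) = -15.97526°
λ₂ = λ₁ + atan2(sin θ sin δ cos φ₁, cos δ − sin φ₁ sin φ₂) = -69.10316°

15.975°S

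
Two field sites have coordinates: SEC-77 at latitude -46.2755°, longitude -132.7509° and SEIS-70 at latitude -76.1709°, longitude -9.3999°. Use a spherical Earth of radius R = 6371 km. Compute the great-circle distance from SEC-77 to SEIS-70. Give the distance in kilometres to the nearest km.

5821 km

Δφ = -29.8954°,  Δλ = 123.3510°
a = sin²(Δφ/2) + cos φ₁ cos φ₂ sin²(Δλ/2) = 0.194553
c = 2·arcsin(√a) = 0.913606 rad = 52.3458°
d = R·c = 6371 × 0.913606 = 5820.6 km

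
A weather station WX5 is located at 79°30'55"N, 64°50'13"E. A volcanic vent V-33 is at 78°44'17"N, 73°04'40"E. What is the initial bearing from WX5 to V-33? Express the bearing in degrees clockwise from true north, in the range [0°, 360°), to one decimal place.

112.5°

WX5: φ = +79.51528°, λ = +64.83694°
V-33: φ = +78.73806°, λ = +73.07778°
Δλ = 8.2408°
y = sin Δλ · cos φ₂ = 0.027992
x = cos φ₁ sin φ₂ − sin φ₁ cos φ₂ cos Δλ = -0.011582
θ = atan2(y, x) = 112.4772° → 112.4772° (mod 360°)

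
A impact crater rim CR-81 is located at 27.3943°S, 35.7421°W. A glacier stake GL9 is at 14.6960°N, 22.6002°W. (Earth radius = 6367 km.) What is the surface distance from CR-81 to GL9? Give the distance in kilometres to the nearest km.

4887 km

Δφ = 42.0903°,  Δλ = 13.1419°
a = sin²(Δφ/2) + cos φ₁ cos φ₂ sin²(Δλ/2) = 0.140202
c = 2·arcsin(√a) = 0.767575 rad = 43.9788°
d = R·c = 6367 × 0.767575 = 4887.1 km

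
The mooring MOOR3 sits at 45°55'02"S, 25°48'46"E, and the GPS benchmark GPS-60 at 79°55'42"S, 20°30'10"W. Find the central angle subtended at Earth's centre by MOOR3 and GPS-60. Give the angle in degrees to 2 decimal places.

MOOR3: φ = -45.91722°, λ = +25.81278°
GPS-60: φ = -79.92833°, λ = -20.50278°
Δφ = -34.0111°,  Δλ = -46.3156°
a = sin²(Δφ/2) + cos φ₁ cos φ₂ sin²(Δλ/2) = 0.104352
c = 2·arcsin(√a) = 0.657869 rad = 37.6931°

37.69°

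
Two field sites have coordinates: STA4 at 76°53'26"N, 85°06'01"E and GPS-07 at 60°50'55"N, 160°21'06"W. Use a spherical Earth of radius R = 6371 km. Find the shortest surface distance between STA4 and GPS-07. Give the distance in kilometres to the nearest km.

4050 km

STA4: φ = +76.89056°, λ = +85.10028°
GPS-07: φ = +60.84861°, λ = -160.35167°
Δφ = -16.0419°,  Δλ = 114.5481°
a = sin²(Δφ/2) + cos φ₁ cos φ₂ sin²(Δλ/2) = 0.097663
c = 2·arcsin(√a) = 0.635670 rad = 36.4212°
d = R·c = 6371 × 0.635670 = 4049.9 km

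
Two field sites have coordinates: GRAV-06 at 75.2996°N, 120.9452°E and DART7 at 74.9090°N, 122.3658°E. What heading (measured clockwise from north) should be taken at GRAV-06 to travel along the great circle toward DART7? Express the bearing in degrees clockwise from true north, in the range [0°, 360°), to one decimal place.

Δλ = 1.4206°
y = sin Δλ · cos φ₂ = 0.006455
x = cos φ₁ sin φ₂ − sin φ₁ cos φ₂ cos Δλ = -0.006740
θ = atan2(y, x) = 136.2384° → 136.2384° (mod 360°)

136.2°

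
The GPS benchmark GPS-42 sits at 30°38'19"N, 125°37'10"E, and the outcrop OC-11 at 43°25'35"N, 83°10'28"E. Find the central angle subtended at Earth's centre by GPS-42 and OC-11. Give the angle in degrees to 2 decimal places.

GPS-42: φ = +30.63861°, λ = +125.61944°
OC-11: φ = +43.42639°, λ = +83.17444°
Δφ = 12.7878°,  Δλ = -42.4450°
a = sin²(Δφ/2) + cos φ₁ cos φ₂ sin²(Δλ/2) = 0.094283
c = 2·arcsin(√a) = 0.624195 rad = 35.7638°

35.76°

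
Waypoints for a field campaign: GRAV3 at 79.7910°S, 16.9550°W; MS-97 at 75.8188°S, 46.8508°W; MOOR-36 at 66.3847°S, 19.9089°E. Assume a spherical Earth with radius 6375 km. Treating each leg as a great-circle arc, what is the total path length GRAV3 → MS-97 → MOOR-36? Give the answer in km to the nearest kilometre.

GRAV3→MS-97: c = 0.127995 rad, d = 815.97 km
MS-97→MOOR-36: c = 0.384306 rad, d = 2449.95 km
Total = 815.97 + 2449.95 = 3265.92 km

3266 km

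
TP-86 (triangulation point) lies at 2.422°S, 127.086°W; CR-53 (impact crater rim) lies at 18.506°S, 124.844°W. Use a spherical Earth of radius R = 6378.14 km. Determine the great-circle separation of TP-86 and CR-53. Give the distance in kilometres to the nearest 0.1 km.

1807.1 km

Δφ = -16.0840°,  Δλ = 2.2420°
a = sin²(Δφ/2) + cos φ₁ cos φ₂ sin²(Δλ/2) = 0.019934
c = 2·arcsin(√a) = 0.283325 rad = 16.2333°
d = R·c = 6378.14 × 0.283325 = 1807.1 km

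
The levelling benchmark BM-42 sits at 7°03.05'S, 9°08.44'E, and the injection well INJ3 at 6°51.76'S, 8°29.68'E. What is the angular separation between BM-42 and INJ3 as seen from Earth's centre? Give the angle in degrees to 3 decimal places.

BM-42: φ = -7.05083°, λ = +9.14067°
INJ3: φ = -6.86267°, λ = +8.49467°
Δφ = 0.1882°,  Δλ = -0.6460°
a = sin²(Δφ/2) + cos φ₁ cos φ₂ sin²(Δλ/2) = 0.000034
c = 2·arcsin(√a) = 0.011664 rad = 0.6683°

0.668°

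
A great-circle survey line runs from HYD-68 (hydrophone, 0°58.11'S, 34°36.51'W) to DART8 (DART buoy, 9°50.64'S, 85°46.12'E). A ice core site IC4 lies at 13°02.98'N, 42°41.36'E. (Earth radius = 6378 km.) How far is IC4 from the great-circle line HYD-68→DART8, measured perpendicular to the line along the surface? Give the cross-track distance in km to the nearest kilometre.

HYD-68: φ = -0.96850°, λ = -34.60850°
DART8: φ = -9.84400°, λ = +85.76867°
IC4: φ = +13.04967°, λ = +42.68933°
δ₁₃ = central angle HYD-68→IC4 = 1.358856 rad  (haversine)
θ₁₃ = bearing HYD-68→IC4 = 76.430°,  θ₁₂ = bearing HYD-68→DART8 = 101.915°
dₓₜ = R·arcsin(sin δ₁₃ · sin(θ₁₃ − θ₁₂)) = 6378·arcsin(0.97762·sin(-25.485°)) = -2769.105 km
|dₓₜ| = 2769.105 km

2769 km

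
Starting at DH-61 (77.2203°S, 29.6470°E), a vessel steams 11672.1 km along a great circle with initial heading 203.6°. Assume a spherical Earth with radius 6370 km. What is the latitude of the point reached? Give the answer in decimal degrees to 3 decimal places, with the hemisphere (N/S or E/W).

δ = d/R = 11672.1/6370 = 1.832355 rad
φ₂ = arcsin(sin φ₁ cos δ + cos φ₁ sin δ cos θ)
   = arcsin(-0.97523·-0.25859 + 0.22120·0.96599·-0.91636) = 3.23163°
λ₂ = λ₁ + atan2(sin θ sin δ cos φ₁, cos δ − sin φ₁ sin φ₂) = -127.56339°

3.232°N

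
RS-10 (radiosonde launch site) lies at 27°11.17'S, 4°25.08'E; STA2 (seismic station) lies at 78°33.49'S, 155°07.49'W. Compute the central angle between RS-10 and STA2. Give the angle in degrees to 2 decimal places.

RS-10: φ = -27.18617°, λ = +4.41800°
STA2: φ = -78.55817°, λ = -155.12483°
Δφ = -51.3720°,  Δλ = -159.5428°
a = sin²(Δφ/2) + cos φ₁ cos φ₂ sin²(Δλ/2) = 0.358763
c = 2·arcsin(√a) = 1.284424 rad = 73.5921°

73.59°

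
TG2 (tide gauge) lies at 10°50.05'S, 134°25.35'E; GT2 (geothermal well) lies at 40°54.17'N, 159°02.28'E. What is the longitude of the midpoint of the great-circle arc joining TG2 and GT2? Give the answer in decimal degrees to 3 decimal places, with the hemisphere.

145.103°E

TG2: φ = -10.83417°, λ = +134.42250°
GT2: φ = +40.90283°, λ = +159.03800°
Bx = cos φ₂ cos Δλ = 0.687135,  By = cos φ₂ sin Δλ = 0.314820
φₘ = atan2(sin φ₁ + sin φ₂, √((cos φ₁ + Bx)² + By²)) = 15.36554°
λₘ = λ₁ + atan2(By, cos φ₁ + Bx) = 145.10262°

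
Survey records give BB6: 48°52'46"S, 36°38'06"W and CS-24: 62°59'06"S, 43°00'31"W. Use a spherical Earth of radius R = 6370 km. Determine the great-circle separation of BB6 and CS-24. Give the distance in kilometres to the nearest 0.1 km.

BB6: φ = -48.87944°, λ = -36.63500°
CS-24: φ = -62.98500°, λ = -43.00861°
Δφ = -14.1056°,  Δλ = -6.3736°
a = sin²(Δφ/2) + cos φ₁ cos φ₂ sin²(Δλ/2) = 0.015999
c = 2·arcsin(√a) = 0.253654 rad = 14.5333°
d = R·c = 6370 × 0.253654 = 1615.8 km

1615.8 km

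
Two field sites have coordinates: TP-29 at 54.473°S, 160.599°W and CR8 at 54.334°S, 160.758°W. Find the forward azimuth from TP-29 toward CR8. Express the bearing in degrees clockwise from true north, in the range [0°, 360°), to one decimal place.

326.3°

Δλ = -0.1590°
y = sin Δλ · cos φ₂ = -0.001618
x = cos φ₁ sin φ₂ − sin φ₁ cos φ₂ cos Δλ = 0.002424
θ = atan2(y, x) = -33.7213° → 326.2787° (mod 360°)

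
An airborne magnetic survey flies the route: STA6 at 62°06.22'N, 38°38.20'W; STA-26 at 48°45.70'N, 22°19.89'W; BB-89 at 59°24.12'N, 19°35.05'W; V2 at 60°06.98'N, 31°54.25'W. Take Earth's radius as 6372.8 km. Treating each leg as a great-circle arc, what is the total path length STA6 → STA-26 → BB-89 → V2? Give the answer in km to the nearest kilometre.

STA6: φ = +62.10367°, λ = -38.63667°
STA-26: φ = +48.76167°, λ = -22.33150°
BB-89: φ = +59.40200°, λ = -19.58417°
V2: φ = +60.11633°, λ = -31.90417°
STA6→STA-26: c = 0.281624 rad, d = 1794.73 km
STA-26→BB-89: c = 0.187786 rad, d = 1196.72 km
BB-89→V2: c = 0.108848 rad, d = 693.66 km
Total = 1794.73 + 1196.72 + 693.66 = 3685.12 km

3685 km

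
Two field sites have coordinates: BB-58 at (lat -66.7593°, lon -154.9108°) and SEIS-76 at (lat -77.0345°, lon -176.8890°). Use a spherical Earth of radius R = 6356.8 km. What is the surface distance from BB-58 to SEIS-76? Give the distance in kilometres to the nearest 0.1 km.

Δφ = -10.2752°,  Δλ = -21.9782°
a = sin²(Δφ/2) + cos φ₁ cos φ₂ sin²(Δλ/2) = 0.011236
c = 2·arcsin(√a) = 0.212397 rad = 12.1695°
d = R·c = 6356.8 × 0.212397 = 1350.2 km

1350.2 km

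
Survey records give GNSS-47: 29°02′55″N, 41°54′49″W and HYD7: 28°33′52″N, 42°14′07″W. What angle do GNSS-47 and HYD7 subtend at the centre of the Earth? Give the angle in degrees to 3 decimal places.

GNSS-47: φ = +29.04861°, λ = -41.91361°
HYD7: φ = +28.56444°, λ = -42.23528°
Δφ = -0.4842°,  Δλ = -0.3217°
a = sin²(Δφ/2) + cos φ₁ cos φ₂ sin²(Δλ/2) = 0.000024
c = 2·arcsin(√a) = 0.009778 rad = 0.5602°

0.560°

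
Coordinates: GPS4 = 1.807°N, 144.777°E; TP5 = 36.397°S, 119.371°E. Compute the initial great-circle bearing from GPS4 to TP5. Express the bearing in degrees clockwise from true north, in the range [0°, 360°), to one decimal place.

Δλ = -25.4060°
y = sin Δλ · cos φ₂ = -0.345337
x = cos φ₁ sin φ₂ − sin φ₁ cos φ₂ cos Δλ = -0.616009
θ = atan2(y, x) = -150.7248° → 209.2752° (mod 360°)

209.3°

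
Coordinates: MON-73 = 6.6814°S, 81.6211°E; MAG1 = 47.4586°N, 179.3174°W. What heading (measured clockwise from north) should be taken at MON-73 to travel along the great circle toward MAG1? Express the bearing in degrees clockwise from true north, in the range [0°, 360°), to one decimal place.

42.9°

Δλ = 99.0615°
y = sin Δλ · cos φ₂ = 0.667685
x = cos φ₁ sin φ₂ − sin φ₁ cos φ₂ cos Δλ = 0.719396
θ = atan2(y, x) = 42.8650° → 42.8650° (mod 360°)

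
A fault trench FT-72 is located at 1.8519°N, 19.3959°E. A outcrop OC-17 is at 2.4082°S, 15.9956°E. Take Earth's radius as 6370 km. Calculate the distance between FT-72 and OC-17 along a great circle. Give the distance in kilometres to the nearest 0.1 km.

605.9 km

Δφ = -4.2601°,  Δλ = -3.4003°
a = sin²(Δφ/2) + cos φ₁ cos φ₂ sin²(Δλ/2) = 0.002260
c = 2·arcsin(√a) = 0.095124 rad = 5.4502°
d = R·c = 6370 × 0.095124 = 605.9 km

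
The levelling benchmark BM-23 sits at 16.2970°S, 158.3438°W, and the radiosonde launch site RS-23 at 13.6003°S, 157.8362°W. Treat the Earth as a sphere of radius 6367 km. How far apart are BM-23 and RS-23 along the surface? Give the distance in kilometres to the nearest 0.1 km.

304.6 km

Δφ = 2.6967°,  Δλ = 0.5076°
a = sin²(Δφ/2) + cos φ₁ cos φ₂ sin²(Δλ/2) = 0.000572
c = 2·arcsin(√a) = 0.047838 rad = 2.7409°
d = R·c = 6367 × 0.047838 = 304.6 km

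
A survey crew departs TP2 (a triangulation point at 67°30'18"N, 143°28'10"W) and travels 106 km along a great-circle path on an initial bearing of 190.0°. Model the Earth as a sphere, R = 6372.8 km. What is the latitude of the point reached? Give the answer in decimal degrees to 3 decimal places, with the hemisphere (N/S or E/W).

TP2: φ = +67.50500°, λ = -143.46944°
δ = d/R = 106/6372.8 = 0.016633 rad
φ₂ = arcsin(sin φ₁ cos δ + cos φ₁ sin δ cos θ)
   = arcsin(0.92391·0.99986 + 0.38260·0.01663·-0.98481) = 66.56591°
λ₂ = λ₁ + atan2(sin θ sin δ cos φ₁, cos δ − sin φ₁ sin φ₂) = -143.88555°

66.566°N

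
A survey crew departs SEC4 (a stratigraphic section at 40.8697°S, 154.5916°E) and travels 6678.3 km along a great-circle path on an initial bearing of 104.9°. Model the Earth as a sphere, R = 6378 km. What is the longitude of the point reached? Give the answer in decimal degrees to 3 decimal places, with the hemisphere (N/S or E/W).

130.933°W

δ = d/R = 6678.3/6378 = 1.047084 rad
φ₂ = arcsin(sin φ₁ cos δ + cos φ₁ sin δ cos θ)
   = arcsin(-0.65434·0.50010 + 0.75620·0.86597·-0.25713) = -29.71045°
λ₂ = λ₁ + atan2(sin θ sin δ cos φ₁, cos δ − sin φ₁ sin φ₂) = -130.93342°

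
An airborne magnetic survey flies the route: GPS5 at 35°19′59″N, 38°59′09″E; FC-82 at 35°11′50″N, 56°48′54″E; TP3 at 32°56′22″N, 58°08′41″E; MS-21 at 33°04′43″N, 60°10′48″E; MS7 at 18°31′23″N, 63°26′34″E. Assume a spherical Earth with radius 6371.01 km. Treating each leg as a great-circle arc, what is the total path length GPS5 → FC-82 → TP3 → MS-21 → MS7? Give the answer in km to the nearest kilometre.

3737 km

GPS5: φ = +35.33306°, λ = +38.98583°
FC-82: φ = +35.19722°, λ = +56.81500°
TP3: φ = +32.93944°, λ = +58.14472°
MS-21: φ = +33.07861°, λ = +60.18000°
MS7: φ = +18.52306°, λ = +63.44278°
GPS5→FC-82: c = 0.253740 rad, d = 1616.58 km
FC-82→TP3: c = 0.043844 rad, d = 279.33 km
TP3→MS-21: c = 0.029887 rad, d = 190.41 km
MS-21→MS7: c = 0.259117 rad, d = 1650.84 km
Total = 1616.58 + 279.33 + 190.41 + 1650.84 = 3737.16 km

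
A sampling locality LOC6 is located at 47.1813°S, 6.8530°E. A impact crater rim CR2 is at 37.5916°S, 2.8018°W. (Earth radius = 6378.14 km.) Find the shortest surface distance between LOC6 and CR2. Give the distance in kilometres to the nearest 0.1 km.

Δφ = 9.5897°,  Δλ = -9.6548°
a = sin²(Δφ/2) + cos φ₁ cos φ₂ sin²(Δλ/2) = 0.010801
c = 2·arcsin(√a) = 0.208233 rad = 11.9309°
d = R·c = 6378.14 × 0.208233 = 1328.1 km

1328.1 km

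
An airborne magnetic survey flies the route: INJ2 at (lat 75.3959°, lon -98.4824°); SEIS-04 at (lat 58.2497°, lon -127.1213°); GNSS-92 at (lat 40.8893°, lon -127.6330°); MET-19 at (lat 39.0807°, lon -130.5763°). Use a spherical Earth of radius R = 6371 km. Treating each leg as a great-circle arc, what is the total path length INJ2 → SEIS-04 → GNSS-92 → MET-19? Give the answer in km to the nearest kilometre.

INJ2→SEIS-04: c = 0.350144 rad, d = 2230.77 km
SEIS-04→GNSS-92: c = 0.303049 rad, d = 1930.73 km
GNSS-92→MET-19: c = 0.050449 rad, d = 321.41 km
Total = 2230.77 + 1930.73 + 321.41 = 4482.91 km

4483 km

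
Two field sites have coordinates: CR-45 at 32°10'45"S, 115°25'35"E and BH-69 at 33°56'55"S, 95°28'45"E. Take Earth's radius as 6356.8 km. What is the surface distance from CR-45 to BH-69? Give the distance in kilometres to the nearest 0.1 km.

1862.1 km

CR-45: φ = -32.17917°, λ = +115.42639°
BH-69: φ = -33.94861°, λ = +95.47917°
Δφ = -1.7694°,  Δλ = -19.9472°
a = sin²(Δφ/2) + cos φ₁ cos φ₂ sin²(Δλ/2) = 0.021299
c = 2·arcsin(√a) = 0.292931 rad = 16.7837°
d = R·c = 6356.8 × 0.292931 = 1862.1 km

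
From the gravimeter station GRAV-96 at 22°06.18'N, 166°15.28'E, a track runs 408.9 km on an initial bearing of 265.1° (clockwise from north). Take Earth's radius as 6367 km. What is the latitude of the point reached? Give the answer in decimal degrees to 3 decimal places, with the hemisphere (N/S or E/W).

21.741°N

GRAV-96: φ = +22.10300°, λ = +166.25467°
δ = d/R = 408.9/6367 = 0.064222 rad
φ₂ = arcsin(sin φ₁ cos δ + cos φ₁ sin δ cos θ)
   = arcsin(0.37627·0.99794 + 0.92651·0.06418·-0.08542) = 21.74140°
λ₂ = λ₁ + atan2(sin θ sin δ cos φ₁, cos δ − sin φ₁ sin φ₂) = 162.30730°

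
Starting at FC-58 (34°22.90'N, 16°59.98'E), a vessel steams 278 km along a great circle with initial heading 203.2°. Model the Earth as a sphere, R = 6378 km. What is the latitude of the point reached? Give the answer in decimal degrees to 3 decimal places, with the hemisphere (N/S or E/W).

FC-58: φ = +34.38167°, λ = +16.99967°
δ = d/R = 278/6378 = 0.043587 rad
φ₂ = arcsin(sin φ₁ cos δ + cos φ₁ sin δ cos θ)
   = arcsin(0.56470·0.99905 + 0.82529·0.04357·-0.91914) = 32.08073°
λ₂ = λ₁ + atan2(sin θ sin δ cos φ₁, cos δ − sin φ₁ sin φ₂) = 15.83883°

32.081°N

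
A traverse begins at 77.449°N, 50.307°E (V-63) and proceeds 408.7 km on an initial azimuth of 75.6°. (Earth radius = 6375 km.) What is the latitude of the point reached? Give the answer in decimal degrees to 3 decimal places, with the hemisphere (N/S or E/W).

δ = d/R = 408.7/6375 = 0.064110 rad
φ₂ = arcsin(sin φ₁ cos δ + cos φ₁ sin δ cos θ)
   = arcsin(0.97610·0.99795 + 0.21731·0.06407·0.24869) = 77.83913°
λ₂ = λ₁ + atan2(sin θ sin δ cos φ₁, cos δ − sin φ₁ sin φ₂) = 67.43872°

77.839°N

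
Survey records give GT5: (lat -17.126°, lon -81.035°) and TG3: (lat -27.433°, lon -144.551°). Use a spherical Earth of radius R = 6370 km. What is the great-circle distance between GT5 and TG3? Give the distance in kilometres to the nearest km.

6568 km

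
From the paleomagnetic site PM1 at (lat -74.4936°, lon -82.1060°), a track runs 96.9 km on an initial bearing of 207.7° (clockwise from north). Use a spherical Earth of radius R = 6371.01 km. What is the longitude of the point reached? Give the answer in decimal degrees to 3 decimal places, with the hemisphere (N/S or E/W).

83.698°W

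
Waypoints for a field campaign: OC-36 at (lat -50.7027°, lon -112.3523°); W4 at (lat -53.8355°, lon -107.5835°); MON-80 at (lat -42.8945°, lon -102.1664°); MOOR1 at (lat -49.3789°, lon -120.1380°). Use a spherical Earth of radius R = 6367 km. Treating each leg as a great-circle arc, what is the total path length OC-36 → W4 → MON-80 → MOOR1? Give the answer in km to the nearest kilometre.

3309 km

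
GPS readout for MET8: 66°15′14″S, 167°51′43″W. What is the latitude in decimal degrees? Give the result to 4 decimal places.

66° + 15′/60 + 14″/3600 = 66 + 0.25000 + 0.00389 = 66.2539°

66.2539°S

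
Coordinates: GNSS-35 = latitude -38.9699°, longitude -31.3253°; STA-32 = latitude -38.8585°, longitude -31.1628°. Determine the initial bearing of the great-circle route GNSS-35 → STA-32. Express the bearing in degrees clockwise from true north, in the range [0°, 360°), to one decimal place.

Δλ = 0.1625°
y = sin Δλ · cos φ₂ = 0.002209
x = cos φ₁ sin φ₂ − sin φ₁ cos φ₂ cos Δλ = 0.001942
θ = atan2(y, x) = 48.6692° → 48.6692° (mod 360°)

48.7°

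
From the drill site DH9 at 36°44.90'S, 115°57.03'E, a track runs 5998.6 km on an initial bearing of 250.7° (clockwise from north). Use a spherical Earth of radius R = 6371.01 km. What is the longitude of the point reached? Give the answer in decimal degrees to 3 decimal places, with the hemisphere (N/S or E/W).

48.171°E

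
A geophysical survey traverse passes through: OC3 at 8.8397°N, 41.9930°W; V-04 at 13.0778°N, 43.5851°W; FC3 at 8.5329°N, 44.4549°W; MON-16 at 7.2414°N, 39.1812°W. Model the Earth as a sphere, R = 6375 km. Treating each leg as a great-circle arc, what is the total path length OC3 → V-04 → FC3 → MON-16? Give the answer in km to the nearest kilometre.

1616 km

OC3→V-04: c = 0.078837 rad, d = 502.58 km
V-04→FC3: c = 0.080712 rad, d = 514.54 km
FC3→MON-16: c = 0.093915 rad, d = 598.71 km
Total = 502.58 + 514.54 + 598.71 = 1615.83 km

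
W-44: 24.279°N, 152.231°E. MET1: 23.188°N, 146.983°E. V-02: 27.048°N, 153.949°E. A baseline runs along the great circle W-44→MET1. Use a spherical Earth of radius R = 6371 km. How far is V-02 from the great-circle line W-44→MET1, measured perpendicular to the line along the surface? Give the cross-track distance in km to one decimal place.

267.9 km

δ₁₃ = central angle W-44→V-02 = 0.055370 rad  (haversine)
θ₁₃ = bearing W-44→V-02 = 28.848°,  θ₁₂ = bearing W-44→MET1 = 258.271°
dₓₜ = R·arcsin(sin δ₁₃ · sin(θ₁₃ − θ₁₂)) = 6371·arcsin(0.05534·sin(-229.424°)) = 267.877 km
|dₓₜ| = 267.877 km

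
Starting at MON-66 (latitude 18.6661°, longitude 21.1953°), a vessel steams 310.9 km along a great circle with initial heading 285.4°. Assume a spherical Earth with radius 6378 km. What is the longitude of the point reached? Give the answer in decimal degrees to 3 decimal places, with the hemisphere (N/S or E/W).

δ = d/R = 310.9/6378 = 0.048746 rad
φ₂ = arcsin(sin φ₁ cos δ + cos φ₁ sin δ cos θ)
   = arcsin(0.32005·0.99881 + 0.94740·0.04873·0.26556) = 19.38604°
λ₂ = λ₁ + atan2(sin θ sin δ cos φ₁, cos δ − sin φ₁ sin φ₂) = 18.34077°

18.341°E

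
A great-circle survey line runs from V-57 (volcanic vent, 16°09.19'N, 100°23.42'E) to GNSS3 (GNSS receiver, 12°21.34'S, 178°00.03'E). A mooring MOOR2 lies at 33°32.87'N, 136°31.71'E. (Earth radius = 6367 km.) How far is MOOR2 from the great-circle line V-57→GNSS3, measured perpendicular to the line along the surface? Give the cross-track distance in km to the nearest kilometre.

3059 km

V-57: φ = +16.15317°, λ = +100.39033°
GNSS3: φ = -12.35567°, λ = +178.00050°
MOOR2: φ = +33.54783°, λ = +136.52850°
δ₁₃ = central angle V-57→MOOR2 = 0.643092 rad  (haversine)
θ₁₃ = bearing V-57→MOOR2 = 55.046°,  θ₁₂ = bearing V-57→GNSS3 = 105.458°
dₓₜ = R·arcsin(sin δ₁₃ · sin(θ₁₃ − θ₁₂)) = 6367·arcsin(0.59967·sin(-50.412°)) = -3058.725 km
|dₓₜ| = 3058.725 km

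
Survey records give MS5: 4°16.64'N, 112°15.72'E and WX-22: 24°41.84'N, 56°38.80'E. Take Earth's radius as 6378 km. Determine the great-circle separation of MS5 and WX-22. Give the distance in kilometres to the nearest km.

6359 km

MS5: φ = +4.27733°, λ = +112.26200°
WX-22: φ = +24.69733°, λ = +56.64667°
Δφ = 20.4200°,  Δλ = -55.6153°
a = sin²(Δφ/2) + cos φ₁ cos φ₂ sin²(Δλ/2) = 0.228589
c = 2·arcsin(√a) = 0.997003 rad = 57.1241°
d = R·c = 6378 × 0.997003 = 6358.9 km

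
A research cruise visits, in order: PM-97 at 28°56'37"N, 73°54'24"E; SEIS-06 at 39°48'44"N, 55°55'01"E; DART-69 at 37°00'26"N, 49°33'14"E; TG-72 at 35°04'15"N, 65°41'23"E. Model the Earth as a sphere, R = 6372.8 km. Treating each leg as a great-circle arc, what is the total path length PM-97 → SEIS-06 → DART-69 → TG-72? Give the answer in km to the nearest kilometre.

4141 km

PM-97: φ = +28.94361°, λ = +73.90667°
SEIS-06: φ = +39.81222°, λ = +55.91694°
DART-69: φ = +37.00722°, λ = +49.55389°
TG-72: φ = +35.07083°, λ = +65.68972°
PM-97→SEIS-06: c = 0.320114 rad, d = 2040.02 km
SEIS-06→DART-69: c = 0.099811 rad, d = 636.08 km
DART-69→TG-72: c = 0.229933 rad, d = 1465.32 km
Total = 2040.02 + 636.08 + 1465.32 = 4141.42 km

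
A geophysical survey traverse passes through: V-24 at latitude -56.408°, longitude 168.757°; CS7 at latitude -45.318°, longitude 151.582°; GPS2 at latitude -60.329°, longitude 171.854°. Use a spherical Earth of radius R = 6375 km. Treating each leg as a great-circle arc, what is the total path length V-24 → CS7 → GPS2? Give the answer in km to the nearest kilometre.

3854 km

V-24→CS7: c = 0.269224 rad, d = 1716.30 km
CS7→GPS2: c = 0.335289 rad, d = 2137.47 km
Total = 1716.30 + 2137.47 = 3853.77 km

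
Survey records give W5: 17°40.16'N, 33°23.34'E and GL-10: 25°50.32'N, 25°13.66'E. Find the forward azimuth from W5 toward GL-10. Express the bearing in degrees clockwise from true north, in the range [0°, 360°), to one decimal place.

318.6°

W5: φ = +17.66933°, λ = +33.38900°
GL-10: φ = +25.83867°, λ = +25.22767°
Δλ = -8.1613°
y = sin Δλ · cos φ₂ = -0.127768
x = cos φ₁ sin φ₂ − sin φ₁ cos φ₂ cos Δλ = 0.144866
θ = atan2(y, x) = -41.4116° → 318.5884° (mod 360°)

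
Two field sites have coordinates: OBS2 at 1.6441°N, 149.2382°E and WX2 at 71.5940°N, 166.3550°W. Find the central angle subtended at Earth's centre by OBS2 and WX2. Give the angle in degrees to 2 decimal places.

Δφ = 69.9499°,  Δλ = 44.4068°
a = sin²(Δφ/2) + cos φ₁ cos φ₂ sin²(Δλ/2) = 0.373651
c = 2·arcsin(√a) = 1.315329 rad = 75.3628°

75.36°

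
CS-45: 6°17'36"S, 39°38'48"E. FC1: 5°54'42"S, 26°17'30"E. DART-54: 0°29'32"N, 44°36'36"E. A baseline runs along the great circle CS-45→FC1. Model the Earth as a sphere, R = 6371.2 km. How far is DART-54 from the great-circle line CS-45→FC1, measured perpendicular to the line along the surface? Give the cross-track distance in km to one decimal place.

760.8 km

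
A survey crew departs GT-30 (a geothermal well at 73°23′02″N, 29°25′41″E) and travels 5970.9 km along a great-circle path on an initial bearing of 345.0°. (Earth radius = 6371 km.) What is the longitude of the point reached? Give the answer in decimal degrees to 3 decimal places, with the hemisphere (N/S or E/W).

GT-30: φ = +73.38389°, λ = +29.42806°
δ = d/R = 5970.9/6371 = 0.937200 rad
φ₂ = arcsin(sin φ₁ cos δ + cos φ₁ sin δ cos θ)
   = arcsin(0.95824·0.59205 + 0.28596·0.80590·0.96593) = 52.17862°
λ₂ = λ₁ + atan2(sin θ sin δ cos φ₁, cos δ − sin φ₁ sin φ₂) = -130.68568°

130.686°W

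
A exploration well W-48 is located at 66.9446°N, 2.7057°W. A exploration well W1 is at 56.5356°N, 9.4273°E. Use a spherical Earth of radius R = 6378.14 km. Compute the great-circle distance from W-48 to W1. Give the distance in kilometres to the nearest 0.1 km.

Δφ = -10.4090°,  Δλ = 12.1330°
a = sin²(Δφ/2) + cos φ₁ cos φ₂ sin²(Δλ/2) = 0.010640
c = 2·arcsin(√a) = 0.206672 rad = 11.8414°
d = R·c = 6378.14 × 0.206672 = 1318.2 km

1318.2 km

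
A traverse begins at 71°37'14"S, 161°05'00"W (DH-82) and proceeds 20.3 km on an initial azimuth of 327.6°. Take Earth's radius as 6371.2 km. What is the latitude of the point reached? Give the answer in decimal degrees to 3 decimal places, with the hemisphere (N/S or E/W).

71.466°S

DH-82: φ = -71.62056°, λ = -161.08333°
δ = d/R = 20.3/6371.2 = 0.003186 rad
φ₂ = arcsin(sin φ₁ cos δ + cos φ₁ sin δ cos θ)
   = arcsin(-0.94899·0.99999 + 0.31531·0.00319·0.84433) = -71.46617°
λ₂ = λ₁ + atan2(sin θ sin δ cos φ₁, cos δ − sin φ₁ sin φ₂) = -161.39107°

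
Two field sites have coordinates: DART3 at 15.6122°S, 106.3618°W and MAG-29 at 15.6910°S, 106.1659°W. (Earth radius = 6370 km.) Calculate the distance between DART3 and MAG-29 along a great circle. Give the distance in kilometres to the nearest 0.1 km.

22.7 km

Δφ = -0.0788°,  Δλ = 0.1959°
a = sin²(Δφ/2) + cos φ₁ cos φ₂ sin²(Δλ/2) = 0.000003
c = 2·arcsin(√a) = 0.003568 rad = 0.2044°
d = R·c = 6370 × 0.003568 = 22.7 km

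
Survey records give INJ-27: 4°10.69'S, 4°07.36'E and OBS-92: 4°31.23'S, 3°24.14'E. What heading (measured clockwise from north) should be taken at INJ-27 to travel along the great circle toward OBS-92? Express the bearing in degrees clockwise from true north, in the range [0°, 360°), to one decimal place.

244.5°

INJ-27: φ = -4.17817°, λ = +4.12267°
OBS-92: φ = -4.52050°, λ = +3.40233°
Δλ = -0.7203°
y = sin Δλ · cos φ₂ = -0.012533
x = cos φ₁ sin φ₂ − sin φ₁ cos φ₂ cos Δλ = -0.005981
θ = atan2(y, x) = -115.5102° → 244.4898° (mod 360°)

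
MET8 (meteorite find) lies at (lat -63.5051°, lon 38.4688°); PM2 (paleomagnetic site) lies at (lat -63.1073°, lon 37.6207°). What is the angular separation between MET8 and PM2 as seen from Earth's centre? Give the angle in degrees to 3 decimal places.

Δφ = 0.3978°,  Δλ = -0.8481°
a = sin²(Δφ/2) + cos φ₁ cos φ₂ sin²(Δλ/2) = 0.000023
c = 2·arcsin(√a) = 0.009613 rad = 0.5508°

0.551°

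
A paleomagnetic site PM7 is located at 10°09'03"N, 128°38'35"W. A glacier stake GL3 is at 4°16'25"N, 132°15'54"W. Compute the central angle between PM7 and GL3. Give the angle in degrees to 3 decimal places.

6.888°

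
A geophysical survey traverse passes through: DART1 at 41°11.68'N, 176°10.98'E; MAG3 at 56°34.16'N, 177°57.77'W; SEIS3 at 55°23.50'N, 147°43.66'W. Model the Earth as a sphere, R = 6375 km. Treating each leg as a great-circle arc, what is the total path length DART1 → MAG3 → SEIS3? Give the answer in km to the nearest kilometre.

3633 km

DART1: φ = +41.19467°, λ = +176.18300°
MAG3: φ = +56.56933°, λ = -177.96283°
SEIS3: φ = +55.39167°, λ = -147.72767°
DART1→MAG3: c = 0.276376 rad, d = 1761.90 km
MAG3→SEIS3: c = 0.293550 rad, d = 1871.38 km
Total = 1761.90 + 1871.38 = 3633.28 km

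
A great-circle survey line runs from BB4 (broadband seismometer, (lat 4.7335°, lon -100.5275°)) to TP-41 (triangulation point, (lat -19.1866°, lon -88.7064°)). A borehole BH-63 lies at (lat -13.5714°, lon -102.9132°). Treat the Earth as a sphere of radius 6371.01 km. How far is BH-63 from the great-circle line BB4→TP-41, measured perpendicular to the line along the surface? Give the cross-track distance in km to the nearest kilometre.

δ₁₃ = central angle BB4→BH-63 = 0.322144 rad  (haversine)
θ₁₃ = bearing BB4→BH-63 = 187.343°,  θ₁₂ = bearing BB4→TP-41 = 154.399°
dₓₜ = R·arcsin(sin δ₁₃ · sin(θ₁₃ − θ₁₂)) = 6371.01·arcsin(0.31660·sin(32.943°)) = 1102.395 km
|dₓₜ| = 1102.395 km

1102 km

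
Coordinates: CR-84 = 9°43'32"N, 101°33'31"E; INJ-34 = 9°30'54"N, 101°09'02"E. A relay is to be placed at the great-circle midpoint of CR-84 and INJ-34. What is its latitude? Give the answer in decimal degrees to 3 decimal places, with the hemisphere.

CR-84: φ = +9.72556°, λ = +101.55861°
INJ-34: φ = +9.51500°, λ = +101.15056°
Bx = cos φ₂ cos Δλ = 0.986217,  By = cos φ₂ sin Δλ = -0.007024
φₘ = atan2(sin φ₁ + sin φ₂, √((cos φ₁ + Bx)² + By²)) = 9.62034°
λₘ = λ₁ + atan2(By, cos φ₁ + Bx) = 101.35452°

9.620°N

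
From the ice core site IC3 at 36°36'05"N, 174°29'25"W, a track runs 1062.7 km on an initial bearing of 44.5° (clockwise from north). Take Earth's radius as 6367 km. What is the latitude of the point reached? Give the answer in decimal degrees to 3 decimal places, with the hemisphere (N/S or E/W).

43.085°N

IC3: φ = +36.60139°, λ = -174.49028°
δ = d/R = 1062.7/6367 = 0.166907 rad
φ₂ = arcsin(sin φ₁ cos δ + cos φ₁ sin δ cos θ)
   = arcsin(0.59624·0.98610 + 0.80280·0.16613·0.71325) = 43.08531°
λ₂ = λ₁ + atan2(sin θ sin δ cos φ₁, cos δ − sin φ₁ sin φ₂) = -165.31592°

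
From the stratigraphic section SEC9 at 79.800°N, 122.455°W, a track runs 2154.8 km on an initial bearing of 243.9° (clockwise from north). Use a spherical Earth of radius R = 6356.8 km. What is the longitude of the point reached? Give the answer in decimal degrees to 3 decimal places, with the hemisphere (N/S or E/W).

166.292°W

δ = d/R = 2154.8/6356.8 = 0.338976 rad
φ₂ = arcsin(sin φ₁ cos δ + cos φ₁ sin δ cos θ)
   = arcsin(0.98420·0.94310 + 0.17708·0.33252·-0.43994) = 64.46009°
λ₂ = λ₁ + atan2(sin θ sin δ cos φ₁, cos δ − sin φ₁ sin φ₂) = -166.29234°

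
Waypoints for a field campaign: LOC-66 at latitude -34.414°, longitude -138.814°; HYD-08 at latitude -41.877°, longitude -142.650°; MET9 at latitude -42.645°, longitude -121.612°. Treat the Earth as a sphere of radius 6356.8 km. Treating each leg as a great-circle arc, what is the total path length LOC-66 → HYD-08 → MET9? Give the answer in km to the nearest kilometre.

2618 km

LOC-66→HYD-08: c = 0.140452 rad, d = 892.83 km
HYD-08→MET9: c = 0.271377 rad, d = 1725.09 km
Total = 892.83 + 1725.09 = 2617.92 km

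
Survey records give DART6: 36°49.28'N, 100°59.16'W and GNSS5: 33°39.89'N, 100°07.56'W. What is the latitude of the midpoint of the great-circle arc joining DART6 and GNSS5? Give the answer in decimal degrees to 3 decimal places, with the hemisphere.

35.244°N

DART6: φ = +36.82133°, λ = -100.98600°
GNSS5: φ = +33.66483°, λ = -100.12600°
Bx = cos φ₂ cos Δλ = 0.832201,  By = cos φ₂ sin Δλ = 0.012492
φₘ = atan2(sin φ₁ + sin φ₂, √((cos φ₁ + Bx)² + By²)) = 35.24384°
λₘ = λ₁ + atan2(By, cos φ₁ + Bx) = -100.54763°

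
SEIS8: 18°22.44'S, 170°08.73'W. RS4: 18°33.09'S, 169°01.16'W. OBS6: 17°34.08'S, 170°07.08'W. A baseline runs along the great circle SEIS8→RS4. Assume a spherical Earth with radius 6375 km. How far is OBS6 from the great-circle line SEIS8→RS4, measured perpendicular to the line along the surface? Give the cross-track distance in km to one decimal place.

SEIS8: φ = -18.37400°, λ = -170.14550°
RS4: φ = -18.55150°, λ = -169.01933°
OBS6: φ = -17.56800°, λ = -170.11800°
δ₁₃ = central angle SEIS8→OBS6 = 0.014075 rad  (haversine)
θ₁₃ = bearing SEIS8→OBS6 = 1.863°,  θ₁₂ = bearing SEIS8→RS4 = 99.612°
dₓₜ = R·arcsin(sin δ₁₃ · sin(θ₁₃ − θ₁₂)) = 6375·arcsin(0.01407·sin(-97.749°)) = -88.907 km
|dₓₜ| = 88.907 km

88.9 km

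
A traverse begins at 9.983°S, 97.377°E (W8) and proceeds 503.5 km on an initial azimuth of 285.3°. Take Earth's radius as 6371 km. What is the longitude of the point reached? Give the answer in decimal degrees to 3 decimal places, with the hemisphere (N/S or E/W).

92.958°E

δ = d/R = 503.5/6371 = 0.079030 rad
φ₂ = arcsin(sin φ₁ cos δ + cos φ₁ sin δ cos θ)
   = arcsin(-0.17336·0.99688 + 0.98486·0.07895·0.26387) = -8.76013°
λ₂ = λ₁ + atan2(sin θ sin δ cos φ₁, cos δ − sin φ₁ sin φ₂) = 92.95807°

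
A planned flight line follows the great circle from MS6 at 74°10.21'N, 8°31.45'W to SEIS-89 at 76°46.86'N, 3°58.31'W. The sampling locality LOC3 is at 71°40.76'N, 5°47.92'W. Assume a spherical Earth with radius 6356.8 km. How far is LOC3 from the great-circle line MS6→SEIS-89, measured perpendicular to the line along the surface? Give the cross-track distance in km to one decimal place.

MS6: φ = +74.17017°, λ = -8.52417°
SEIS-89: φ = +76.78100°, λ = -3.97183°
LOC3: φ = +71.67933°, λ = -5.79867°
δ₁₃ = central angle MS6→LOC3 = 0.045651 rad  (haversine)
θ₁₃ = bearing MS6→LOC3 = 160.881°,  θ₁₂ = bearing MS6→SEIS-89 = 21.428°
dₓₜ = R·arcsin(sin δ₁₃ · sin(θ₁₃ − θ₁₂)) = 6356.8·arcsin(0.04563·sin(139.453°)) = 188.609 km
|dₓₜ| = 188.609 km

188.6 km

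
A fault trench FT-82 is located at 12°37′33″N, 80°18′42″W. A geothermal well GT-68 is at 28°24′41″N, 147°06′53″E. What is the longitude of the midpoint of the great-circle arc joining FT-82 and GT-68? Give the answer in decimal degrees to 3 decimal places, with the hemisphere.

FT-82: φ = +12.62583°, λ = -80.31167°
GT-68: φ = +28.41139°, λ = +147.11472°
Bx = cos φ₂ cos Δλ = -0.595051,  By = cos φ₂ sin Δλ = -0.647711
φₘ = atan2(sin φ₁ + sin φ₂, √((cos φ₁ + Bx)² + By²)) = 42.74381°
λₘ = λ₁ + atan2(By, cos φ₁ + Bx) = -139.86183°

139.862°W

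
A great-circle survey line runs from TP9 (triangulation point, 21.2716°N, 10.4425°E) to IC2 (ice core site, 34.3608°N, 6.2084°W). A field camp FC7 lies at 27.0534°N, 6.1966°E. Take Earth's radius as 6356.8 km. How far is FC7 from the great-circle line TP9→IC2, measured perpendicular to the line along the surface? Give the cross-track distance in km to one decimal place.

δ₁₃ = central angle TP9→FC7 = 0.121441 rad  (haversine)
θ₁₃ = bearing TP9→FC7 = 327.024°,  θ₁₂ = bearing TP9→IC2 = 315.300°
dₓₜ = R·arcsin(sin δ₁₃ · sin(θ₁₃ − θ₁₂)) = 6356.8·arcsin(0.12114·sin(11.725°)) = 156.503 km
|dₓₜ| = 156.503 km

156.5 km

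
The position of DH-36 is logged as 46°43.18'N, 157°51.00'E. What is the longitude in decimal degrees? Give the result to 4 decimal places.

157° + 51.00′/60 = 157 + 0.85000 = 157.8500°

157.8500°E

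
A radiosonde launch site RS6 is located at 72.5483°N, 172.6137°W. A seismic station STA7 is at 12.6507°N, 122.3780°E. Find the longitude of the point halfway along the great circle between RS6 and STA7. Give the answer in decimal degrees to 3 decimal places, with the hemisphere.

136.229°E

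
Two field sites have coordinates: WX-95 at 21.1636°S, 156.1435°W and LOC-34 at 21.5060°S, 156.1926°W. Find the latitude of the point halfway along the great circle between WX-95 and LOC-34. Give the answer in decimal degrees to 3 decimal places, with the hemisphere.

Bx = cos φ₂ cos Δλ = 0.930379,  By = cos φ₂ sin Δλ = -0.000797
φₘ = atan2(sin φ₁ + sin φ₂, √((cos φ₁ + Bx)² + By²)) = -21.33480°
λₘ = λ₁ + atan2(By, cos φ₁ + Bx) = -156.16802°

21.335°S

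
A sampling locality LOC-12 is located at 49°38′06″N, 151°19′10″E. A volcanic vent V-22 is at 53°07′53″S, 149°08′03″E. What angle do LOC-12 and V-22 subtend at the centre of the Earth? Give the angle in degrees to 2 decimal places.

102.78°

LOC-12: φ = +49.63500°, λ = +151.31944°
V-22: φ = -53.13139°, λ = +149.13417°
Δφ = -102.7664°,  Δλ = -2.1853°
a = sin²(Δφ/2) + cos φ₁ cos φ₂ sin²(Δλ/2) = 0.610630
c = 2·arcsin(√a) = 1.793902 rad = 102.7830°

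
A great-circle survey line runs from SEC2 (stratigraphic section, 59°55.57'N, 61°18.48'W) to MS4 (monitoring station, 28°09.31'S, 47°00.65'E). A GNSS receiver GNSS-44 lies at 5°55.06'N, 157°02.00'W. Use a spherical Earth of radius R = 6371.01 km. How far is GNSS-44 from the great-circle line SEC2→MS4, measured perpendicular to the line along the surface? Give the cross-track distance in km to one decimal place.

904.5 km

SEC2: φ = +59.92617°, λ = -61.30800°
MS4: φ = -28.15517°, λ = +47.01083°
GNSS-44: φ = +5.91767°, λ = -157.03333°
δ₁₃ = central angle SEC2→GNSS-44 = 1.531291 rad  (haversine)
θ₁₃ = bearing SEC2→GNSS-44 = 277.911°,  θ₁₂ = bearing SEC2→MS4 = 89.771°
dₓₜ = R·arcsin(sin δ₁₃ · sin(θ₁₃ − θ₁₂)) = 6371.01·arcsin(0.99922·sin(188.141°)) = -904.515 km
|dₓₜ| = 904.515 km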